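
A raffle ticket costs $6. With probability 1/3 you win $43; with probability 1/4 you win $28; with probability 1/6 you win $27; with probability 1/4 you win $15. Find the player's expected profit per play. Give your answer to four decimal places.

E[payout] = 43·1/3 + 28·1/4 + 27·1/6 + 15·1/4
 = 43/3 + 7 + 9/2 + 15/4
 = 355/12
Net = 355/12 - 6 = 283/12

23.5833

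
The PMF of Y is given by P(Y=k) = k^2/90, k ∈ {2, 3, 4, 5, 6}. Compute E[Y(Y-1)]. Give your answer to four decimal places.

20.3778

E[Y(Y-1)] = Σ y(y-1)·P(Y=y)
 = 2·2/45 + 6·1/10 + 12·8/45 + 20·5/18 + 30·2/5
 = 4/45 + 3/5 + 32/15 + 50/9 + 12
 = 917/45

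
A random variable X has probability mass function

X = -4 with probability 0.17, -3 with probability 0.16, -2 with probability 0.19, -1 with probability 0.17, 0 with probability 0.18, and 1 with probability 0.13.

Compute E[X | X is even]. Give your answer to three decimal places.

-1.963

P(X is even) = 0.17 + 0.19 + 0.18 = 0.54.
E[X | X is even] = [(-4)·0.17 + (-2)·0.19 + 0·0.18] / 0.54
 = -1.06 / 0.54
 = -53/27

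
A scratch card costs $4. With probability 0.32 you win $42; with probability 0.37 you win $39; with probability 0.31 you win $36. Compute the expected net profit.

E[payout] = 42·0.32 + 39·0.37 + 36·0.31
 = 13.44 + 14.43 + 11.16
 = 39.03
Net = 39.03 - 4 = 35.03

35.03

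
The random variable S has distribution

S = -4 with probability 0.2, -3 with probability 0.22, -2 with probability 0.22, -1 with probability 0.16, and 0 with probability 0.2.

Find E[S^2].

E[S^2] = Σ s^2·P(S=s)
 = 16·0.2 + 9·0.22 + 4·0.22 + 1·0.16 + 0·0.2
 = 3.2 + 1.98 + 0.88 + 0.16 + 0
 = 6.22

6.22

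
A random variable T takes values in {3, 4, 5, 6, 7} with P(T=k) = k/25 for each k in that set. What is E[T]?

E[T] = Σ t·P(T=t)
 = 3·3/25 + 4·4/25 + 5·1/5 + 6·6/25 + 7·7/25
 = 9/25 + 16/25 + 1 + 36/25 + 49/25
 = 27/5

5.4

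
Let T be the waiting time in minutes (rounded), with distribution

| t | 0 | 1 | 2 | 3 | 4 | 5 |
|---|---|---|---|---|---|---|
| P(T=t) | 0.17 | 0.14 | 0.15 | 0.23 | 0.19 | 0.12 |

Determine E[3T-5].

2.47

E[3T-5] = Σ (3t-5)·P(T=t)
 = (-5)·0.17 + (-2)·0.14 + 1·0.15 + 4·0.23 + 7·0.19 + 10·0.12
 = (-0.85) + (-0.28) + 0.15 + 0.92 + 1.33 + 1.2
 = 2.47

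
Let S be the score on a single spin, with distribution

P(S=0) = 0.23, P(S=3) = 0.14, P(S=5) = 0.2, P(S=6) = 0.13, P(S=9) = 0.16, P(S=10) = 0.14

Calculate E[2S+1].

E[2S+1] = Σ (2s+1)·P(S=s)
 = 1·0.23 + 7·0.14 + 11·0.2 + 13·0.13 + 19·0.16 + 21·0.14
 = 0.23 + 0.98 + 2.2 + 1.69 + 3.04 + 2.94
 = 11.08

11.08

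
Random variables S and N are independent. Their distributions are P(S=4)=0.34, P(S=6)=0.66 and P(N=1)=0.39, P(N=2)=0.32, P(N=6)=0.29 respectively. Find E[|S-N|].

2.9444

E[|S-N|] = Σ_s Σ_n |s-n| · P(S=s)P(N=n)
 = 3·0.1326 + 2·0.1088 + 2·0.0986 + 5·0.2574 + 4·0.2112 + 0·0.1914
 = 0.3978 + 0.2176 + 0.1972 + 1.287 + 0.8448 + 0
 = 2.9444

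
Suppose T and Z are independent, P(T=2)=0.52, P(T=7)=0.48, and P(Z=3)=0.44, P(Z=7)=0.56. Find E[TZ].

23.056

E[TZ] = Σ_t Σ_z tz · P(T=t)P(Z=z)
 = 6·0.2288 + 14·0.2912 + 21·0.2112 + 49·0.2688
 = 1.3728 + 4.0768 + 4.4352 + 13.1712
 = 23.056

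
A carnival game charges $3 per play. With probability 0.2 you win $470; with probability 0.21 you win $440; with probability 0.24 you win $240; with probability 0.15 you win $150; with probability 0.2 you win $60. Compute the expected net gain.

275.5

E[payout] = 470·0.2 + 440·0.21 + 240·0.24 + 150·0.15 + 60·0.2
 = 94 + 92.4 + 57.6 + 22.5 + 12
 = 278.5
Net = 278.5 - 3 = 275.5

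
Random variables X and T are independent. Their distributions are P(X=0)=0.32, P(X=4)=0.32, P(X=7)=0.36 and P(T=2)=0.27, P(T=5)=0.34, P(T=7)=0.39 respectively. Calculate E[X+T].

E[X+T] = Σ_x Σ_t (x+t) · P(X=x)P(T=t)
 = 2·0.0864 + 5·0.1088 + 7·0.1248 + 6·0.0864 + 9·0.1088 + 11·0.1248 + 9·0.0972 + 12·0.1224 + 14·0.1404
 = 0.1728 + 0.544 + 0.8736 + 0.5184 + 0.9792 + 1.3728 + 0.8748 + 1.4688 + 1.9656
 = 8.77

8.77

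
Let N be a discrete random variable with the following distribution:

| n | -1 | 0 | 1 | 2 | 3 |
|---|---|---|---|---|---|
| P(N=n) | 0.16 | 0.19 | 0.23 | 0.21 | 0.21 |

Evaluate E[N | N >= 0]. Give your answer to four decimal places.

1.5238

P(N >= 0) = 0.19 + 0.23 + 0.21 + 0.21 = 0.84.
E[N | N >= 0] = [0·0.19 + 1·0.23 + 2·0.21 + 3·0.21] / 0.84
 = 1.28 / 0.84
 = 32/21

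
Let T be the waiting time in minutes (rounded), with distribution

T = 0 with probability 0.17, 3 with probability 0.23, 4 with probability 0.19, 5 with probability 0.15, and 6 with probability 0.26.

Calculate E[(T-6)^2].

E[(T-6)^2] = Σ (t-6)^2·P(T=t)
 = 36·0.17 + 9·0.23 + 4·0.19 + 1·0.15 + 0·0.26
 = 6.12 + 2.07 + 0.76 + 0.15 + 0
 = 9.1

9.1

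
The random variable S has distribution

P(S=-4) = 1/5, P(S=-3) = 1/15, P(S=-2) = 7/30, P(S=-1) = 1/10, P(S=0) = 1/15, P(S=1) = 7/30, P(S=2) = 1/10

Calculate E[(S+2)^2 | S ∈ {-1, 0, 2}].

P(S ∈ {-1, 0, 2}) = 1/10 + 1/15 + 1/10 = 4/15.
E[(S+2)^2 | S ∈ {-1, 0, 2}] = [1·1/10 + 4·1/15 + 16·1/10] / (4/15)
 = 59/30 / (4/15)
 = 59/8

7.375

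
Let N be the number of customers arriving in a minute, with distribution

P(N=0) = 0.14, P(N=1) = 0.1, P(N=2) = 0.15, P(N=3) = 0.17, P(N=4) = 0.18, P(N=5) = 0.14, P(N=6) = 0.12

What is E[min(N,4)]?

E[min(N,4)] = Σ min(n,4)·P(N=n)
 = 0·0.14 + 1·0.1 + 2·0.15 + 3·0.17 + 4·0.18 + 4·0.14 + 4·0.12
 = 0 + 0.1 + 0.3 + 0.51 + 0.72 + 0.56 + 0.48
 = 2.67

2.67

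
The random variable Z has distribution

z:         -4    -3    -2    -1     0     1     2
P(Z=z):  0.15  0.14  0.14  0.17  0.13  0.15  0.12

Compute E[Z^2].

5.02

E[Z^2] = Σ z^2·P(Z=z)
 = 16·0.15 + 9·0.14 + 4·0.14 + 1·0.17 + 0·0.13 + 1·0.15 + 4·0.12
 = 2.4 + 1.26 + 0.56 + 0.17 + 0 + 0.15 + 0.48
 = 5.02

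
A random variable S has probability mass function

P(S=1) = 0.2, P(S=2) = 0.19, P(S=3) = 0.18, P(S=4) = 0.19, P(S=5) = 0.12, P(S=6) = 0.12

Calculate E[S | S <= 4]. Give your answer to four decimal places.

2.4737

P(S <= 4) = 0.2 + 0.19 + 0.18 + 0.19 = 0.76.
E[S | S <= 4] = [1·0.2 + 2·0.19 + 3·0.18 + 4·0.19] / 0.76
 = 1.88 / 0.76
 = 47/19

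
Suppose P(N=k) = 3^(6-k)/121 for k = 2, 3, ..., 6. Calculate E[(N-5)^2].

E[(N-5)^2] = Σ (n-5)^2·P(N=n)
 = 9·81/121 + 4·27/121 + 1·9/121 + 0·3/121 + 1·1/121
 = 729/121 + 108/121 + 9/121 + 0 + 1/121
 = 7

7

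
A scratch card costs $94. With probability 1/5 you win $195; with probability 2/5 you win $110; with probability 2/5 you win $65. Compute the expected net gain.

15

E[payout] = 195·1/5 + 110·2/5 + 65·2/5
 = 39 + 44 + 26
 = 109
Net = 109 - 94 = 15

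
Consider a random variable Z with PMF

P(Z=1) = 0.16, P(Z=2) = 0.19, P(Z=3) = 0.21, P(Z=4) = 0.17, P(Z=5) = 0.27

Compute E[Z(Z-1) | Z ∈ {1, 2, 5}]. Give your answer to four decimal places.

P(Z ∈ {1, 2, 5}) = 0.16 + 0.19 + 0.27 = 0.62.
E[Z(Z-1) | Z ∈ {1, 2, 5}] = [0·0.16 + 2·0.19 + 20·0.27] / 0.62
 = 5.78 / 0.62
 = 289/31

9.3226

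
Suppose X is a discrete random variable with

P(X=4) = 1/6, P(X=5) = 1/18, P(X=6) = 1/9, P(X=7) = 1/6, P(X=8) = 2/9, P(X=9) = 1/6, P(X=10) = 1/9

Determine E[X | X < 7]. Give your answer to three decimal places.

4.833

P(X < 7) = 1/6 + 1/18 + 1/9 = 1/3.
E[X | X < 7] = [4·1/6 + 5·1/18 + 6·1/9] / (1/3)
 = 29/18 / (1/3)
 = 29/6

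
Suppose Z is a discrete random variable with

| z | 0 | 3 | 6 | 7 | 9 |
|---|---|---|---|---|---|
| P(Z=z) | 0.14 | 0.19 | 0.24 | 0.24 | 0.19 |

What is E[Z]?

E[Z] = Σ z·P(Z=z)
 = 0·0.14 + 3·0.19 + 6·0.24 + 7·0.24 + 9·0.19
 = 0 + 0.57 + 1.44 + 1.68 + 1.71
 = 5.4

5.4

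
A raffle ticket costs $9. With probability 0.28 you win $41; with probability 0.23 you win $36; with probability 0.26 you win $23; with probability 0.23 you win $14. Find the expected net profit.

E[payout] = 41·0.28 + 36·0.23 + 23·0.26 + 14·0.23
 = 11.48 + 8.28 + 5.98 + 3.22
 = 28.96
Net = 28.96 - 9 = 19.96

19.96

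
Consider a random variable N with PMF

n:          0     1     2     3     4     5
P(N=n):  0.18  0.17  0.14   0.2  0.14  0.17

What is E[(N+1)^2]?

14.94

E[(N+1)^2] = Σ (n+1)^2·P(N=n)
 = 1·0.18 + 4·0.17 + 9·0.14 + 16·0.2 + 25·0.14 + 36·0.17
 = 0.18 + 0.68 + 1.26 + 3.2 + 3.5 + 6.12
 = 14.94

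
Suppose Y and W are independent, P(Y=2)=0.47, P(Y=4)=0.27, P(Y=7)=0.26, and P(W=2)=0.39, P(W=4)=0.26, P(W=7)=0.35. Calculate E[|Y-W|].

2.2708

E[|Y-W|] = Σ_y Σ_w |y-w| · P(Y=y)P(W=w)
 = 0·0.1833 + 2·0.1222 + 5·0.1645 + 2·0.1053 + 0·0.0702 + 3·0.0945 + 5·0.1014 + 3·0.0676 + 0·0.091
 = 0 + 0.2444 + 0.8225 + 0.2106 + 0 + 0.2835 + 0.507 + 0.2028 + 0
 = 2.2708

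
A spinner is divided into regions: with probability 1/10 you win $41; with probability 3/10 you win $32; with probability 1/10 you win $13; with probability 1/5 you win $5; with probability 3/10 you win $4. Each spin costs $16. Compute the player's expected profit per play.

1.2

E[payout] = 41·1/10 + 32·3/10 + 13·1/10 + 5·1/5 + 4·3/10
 = 41/10 + 48/5 + 13/10 + 1 + 6/5
 = 86/5
Net = 86/5 - 16 = 6/5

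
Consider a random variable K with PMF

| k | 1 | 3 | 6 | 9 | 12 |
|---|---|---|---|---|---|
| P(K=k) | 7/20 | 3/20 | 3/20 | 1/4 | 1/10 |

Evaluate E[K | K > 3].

8.7

P(K > 3) = 3/20 + 1/4 + 1/10 = 1/2.
E[K | K > 3] = [6·3/20 + 9·1/4 + 12·1/10] / (1/2)
 = 87/20 / (1/2)
 = 87/10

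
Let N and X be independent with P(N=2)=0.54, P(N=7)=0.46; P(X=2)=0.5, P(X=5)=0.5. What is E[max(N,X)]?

5.11

E[max(N,X)] = Σ_n Σ_x max(n,x) · P(N=n)P(X=x)
 = 2·0.27 + 5·0.27 + 7·0.23 + 7·0.23
 = 0.54 + 1.35 + 1.61 + 1.61
 = 5.11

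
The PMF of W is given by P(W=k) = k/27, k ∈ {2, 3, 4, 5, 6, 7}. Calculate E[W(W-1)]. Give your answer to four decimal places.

23.8519

E[W(W-1)] = Σ w(w-1)·P(W=w)
 = 2·2/27 + 6·1/9 + 12·4/27 + 20·5/27 + 30·2/9 + 42·7/27
 = 4/27 + 2/3 + 16/9 + 100/27 + 20/3 + 98/9
 = 644/27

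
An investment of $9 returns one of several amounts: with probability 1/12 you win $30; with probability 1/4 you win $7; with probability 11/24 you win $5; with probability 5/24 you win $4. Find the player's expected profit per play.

-1.625

E[payout] = 30·1/12 + 7·1/4 + 5·11/24 + 4·5/24
 = 5/2 + 7/4 + 55/24 + 5/6
 = 59/8
Net = 59/8 - 9 = -13/8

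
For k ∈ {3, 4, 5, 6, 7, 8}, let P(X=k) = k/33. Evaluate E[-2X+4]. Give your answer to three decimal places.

-8.061

E[-2X+4] = Σ (-2x+4)·P(X=x)
 = (-2)·1/11 + (-4)·4/33 + (-6)·5/33 + (-8)·2/11 + (-10)·7/33 + (-12)·8/33
 = (-2/11) + (-16/33) + (-10/11) + (-16/11) + (-70/33) + (-32/11)
 = -266/33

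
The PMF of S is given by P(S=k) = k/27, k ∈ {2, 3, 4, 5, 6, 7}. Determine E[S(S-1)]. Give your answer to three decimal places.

E[S(S-1)] = Σ s(s-1)·P(S=s)
 = 2·2/27 + 6·1/9 + 12·4/27 + 20·5/27 + 30·2/9 + 42·7/27
 = 4/27 + 2/3 + 16/9 + 100/27 + 20/3 + 98/9
 = 644/27

23.852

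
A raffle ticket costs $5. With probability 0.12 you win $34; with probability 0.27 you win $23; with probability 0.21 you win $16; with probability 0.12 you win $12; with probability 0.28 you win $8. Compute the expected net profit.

E[payout] = 34·0.12 + 23·0.27 + 16·0.21 + 12·0.12 + 8·0.28
 = 4.08 + 6.21 + 3.36 + 1.44 + 2.24
 = 17.33
Net = 17.33 - 5 = 12.33

12.33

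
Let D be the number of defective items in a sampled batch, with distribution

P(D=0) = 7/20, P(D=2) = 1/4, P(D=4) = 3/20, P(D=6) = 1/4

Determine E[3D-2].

E[3D-2] = Σ (3d-2)·P(D=d)
 = (-2)·7/20 + 4·1/4 + 10·3/20 + 16·1/4
 = (-7/10) + 1 + 3/2 + 4
 = 29/5

5.8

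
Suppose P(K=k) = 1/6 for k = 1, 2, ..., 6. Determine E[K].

3.5

E[K] = Σ k·P(K=k)
 = 1·1/6 + 2·1/6 + 3·1/6 + 4·1/6 + 5·1/6 + 6·1/6
 = 1/6 + 1/3 + 1/2 + 2/3 + 5/6 + 1
 = 7/2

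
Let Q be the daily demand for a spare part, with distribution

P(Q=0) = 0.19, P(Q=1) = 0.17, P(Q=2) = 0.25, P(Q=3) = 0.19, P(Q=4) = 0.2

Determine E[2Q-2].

E[2Q-2] = Σ (2q-2)·P(Q=q)
 = (-2)·0.19 + 0·0.17 + 2·0.25 + 4·0.19 + 6·0.2
 = (-0.38) + 0 + 0.5 + 0.76 + 1.2
 = 2.08

2.08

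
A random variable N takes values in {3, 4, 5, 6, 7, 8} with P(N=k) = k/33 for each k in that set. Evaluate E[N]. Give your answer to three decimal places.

6.030

E[N] = Σ n·P(N=n)
 = 3·1/11 + 4·4/33 + 5·5/33 + 6·2/11 + 7·7/33 + 8·8/33
 = 3/11 + 16/33 + 25/33 + 12/11 + 49/33 + 64/33
 = 199/33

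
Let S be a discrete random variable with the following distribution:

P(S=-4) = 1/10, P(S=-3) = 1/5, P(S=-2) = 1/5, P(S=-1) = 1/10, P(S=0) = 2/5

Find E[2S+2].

E[2S+2] = Σ (2s+2)·P(S=s)
 = (-6)·1/10 + (-4)·1/5 + (-2)·1/5 + 0·1/10 + 2·2/5
 = (-3/5) + (-4/5) + (-2/5) + 0 + 4/5
 = -1

-1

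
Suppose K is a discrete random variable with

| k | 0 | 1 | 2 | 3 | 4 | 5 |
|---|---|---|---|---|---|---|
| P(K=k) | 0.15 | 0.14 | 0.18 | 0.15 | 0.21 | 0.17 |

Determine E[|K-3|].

E[|K-3|] = Σ |k-3|·P(K=k)
 = 3·0.15 + 2·0.14 + 1·0.18 + 0·0.15 + 1·0.21 + 2·0.17
 = 0.45 + 0.28 + 0.18 + 0 + 0.21 + 0.34
 = 1.46

1.46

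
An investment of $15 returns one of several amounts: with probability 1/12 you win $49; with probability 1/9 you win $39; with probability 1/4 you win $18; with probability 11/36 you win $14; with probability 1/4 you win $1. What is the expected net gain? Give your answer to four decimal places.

2.4444

E[payout] = 49·1/12 + 39·1/9 + 18·1/4 + 14·11/36 + 1·1/4
 = 49/12 + 13/3 + 9/2 + 77/18 + 1/4
 = 157/9
Net = 157/9 - 15 = 22/9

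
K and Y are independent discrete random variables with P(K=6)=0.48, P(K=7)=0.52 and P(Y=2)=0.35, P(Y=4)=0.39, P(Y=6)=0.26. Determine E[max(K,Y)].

E[max(K,Y)] = Σ_k Σ_y max(k,y) · P(K=k)P(Y=y)
 = 6·0.168 + 6·0.1872 + 6·0.1248 + 7·0.182 + 7·0.2028 + 7·0.1352
 = 1.008 + 1.1232 + 0.7488 + 1.274 + 1.4196 + 0.9464
 = 6.52

6.52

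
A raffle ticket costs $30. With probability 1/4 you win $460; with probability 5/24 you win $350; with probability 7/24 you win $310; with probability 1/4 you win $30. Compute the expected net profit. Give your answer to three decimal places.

E[payout] = 460·1/4 + 350·5/24 + 310·7/24 + 30·1/4
 = 115 + 875/12 + 1085/12 + 15/2
 = 1715/6
Net = 1715/6 - 30 = 1535/6

255.833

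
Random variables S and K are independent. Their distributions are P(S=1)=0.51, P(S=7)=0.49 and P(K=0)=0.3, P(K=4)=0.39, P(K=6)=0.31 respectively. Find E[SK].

E[SK] = Σ_s Σ_k sk · P(S=s)P(K=k)
 = 0·0.153 + 4·0.1989 + 6·0.1581 + 0·0.147 + 28·0.1911 + 42·0.1519
 = 0 + 0.7956 + 0.9486 + 0 + 5.3508 + 6.3798
 = 13.4748

13.4748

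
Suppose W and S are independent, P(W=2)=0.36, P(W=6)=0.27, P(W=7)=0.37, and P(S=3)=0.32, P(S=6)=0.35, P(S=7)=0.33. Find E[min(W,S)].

4.0677

E[min(W,S)] = Σ_w Σ_s min(w,s) · P(W=w)P(S=s)
 = 2·0.1152 + 2·0.126 + 2·0.1188 + 3·0.0864 + 6·0.0945 + 6·0.0891 + 3·0.1184 + 6·0.1295 + 7·0.1221
 = 0.2304 + 0.252 + 0.2376 + 0.2592 + 0.567 + 0.5346 + 0.3552 + 0.777 + 0.8547
 = 4.0677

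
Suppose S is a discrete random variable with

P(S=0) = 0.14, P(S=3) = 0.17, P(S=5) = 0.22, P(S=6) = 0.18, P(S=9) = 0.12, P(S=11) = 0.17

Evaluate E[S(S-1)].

38.16

E[S(S-1)] = Σ s(s-1)·P(S=s)
 = 0·0.14 + 6·0.17 + 20·0.22 + 30·0.18 + 72·0.12 + 110·0.17
 = 0 + 1.02 + 4.4 + 5.4 + 8.64 + 18.7
 = 38.16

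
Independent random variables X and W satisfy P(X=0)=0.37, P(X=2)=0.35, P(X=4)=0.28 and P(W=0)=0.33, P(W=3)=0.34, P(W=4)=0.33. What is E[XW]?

E[XW] = Σ_x Σ_w xw · P(X=x)P(W=w)
 = 0·0.1221 + 0·0.1258 + 0·0.1221 + 0·0.1155 + 6·0.119 + 8·0.1155 + 0·0.0924 + 12·0.0952 + 16·0.0924
 = 0 + 0 + 0 + 0 + 0.714 + 0.924 + 0 + 1.1424 + 1.4784
 = 4.2588

4.2588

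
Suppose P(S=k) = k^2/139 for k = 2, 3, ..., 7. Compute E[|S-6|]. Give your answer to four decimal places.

1.0719

E[|S-6|] = Σ |s-6|·P(S=s)
 = 4·4/139 + 3·9/139 + 2·16/139 + 1·25/139 + 0·36/139 + 1·49/139
 = 16/139 + 27/139 + 32/139 + 25/139 + 0 + 49/139
 = 149/139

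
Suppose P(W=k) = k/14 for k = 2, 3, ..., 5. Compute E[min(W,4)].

E[min(W,4)] = Σ min(w,4)·P(W=w)
 = 2·1/7 + 3·3/14 + 4·2/7 + 4·5/14
 = 2/7 + 9/14 + 8/7 + 10/7
 = 7/2

3.5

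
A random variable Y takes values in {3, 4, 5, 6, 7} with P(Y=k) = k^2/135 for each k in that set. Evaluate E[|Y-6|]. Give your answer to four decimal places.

0.9852

E[|Y-6|] = Σ |y-6|·P(Y=y)
 = 3·1/15 + 2·16/135 + 1·5/27 + 0·4/15 + 1·49/135
 = 1/5 + 32/135 + 5/27 + 0 + 49/135
 = 133/135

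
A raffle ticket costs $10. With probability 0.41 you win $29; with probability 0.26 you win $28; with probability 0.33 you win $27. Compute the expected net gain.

E[payout] = 29·0.41 + 28·0.26 + 27·0.33
 = 11.89 + 7.28 + 8.91
 = 28.08
Net = 28.08 - 10 = 18.08

18.08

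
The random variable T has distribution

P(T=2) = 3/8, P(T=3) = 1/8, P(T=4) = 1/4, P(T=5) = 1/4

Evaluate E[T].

E[T] = Σ t·P(T=t)
 = 2·3/8 + 3·1/8 + 4·1/4 + 5·1/4
 = 3/4 + 3/8 + 1 + 5/4
 = 27/8

3.375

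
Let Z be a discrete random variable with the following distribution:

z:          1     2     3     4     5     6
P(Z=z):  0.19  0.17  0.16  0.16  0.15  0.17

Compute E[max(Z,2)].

E[max(Z,2)] = Σ max(z,2)·P(Z=z)
 = 2·0.19 + 2·0.17 + 3·0.16 + 4·0.16 + 5·0.15 + 6·0.17
 = 0.38 + 0.34 + 0.48 + 0.64 + 0.75 + 1.02
 = 3.61

3.61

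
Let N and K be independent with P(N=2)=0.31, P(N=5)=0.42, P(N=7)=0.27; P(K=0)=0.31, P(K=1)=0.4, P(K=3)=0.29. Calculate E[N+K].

E[N+K] = Σ_n Σ_k (n+k) · P(N=n)P(K=k)
 = 2·0.0961 + 3·0.124 + 5·0.0899 + 5·0.1302 + 6·0.168 + 8·0.1218 + 7·0.0837 + 8·0.108 + 10·0.0783
 = 0.1922 + 0.372 + 0.4495 + 0.651 + 1.008 + 0.9744 + 0.5859 + 0.864 + 0.783
 = 5.88

5.88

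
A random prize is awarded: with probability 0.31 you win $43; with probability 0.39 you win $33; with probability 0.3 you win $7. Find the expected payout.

28.3

E[payout] = 43·0.31 + 33·0.39 + 7·0.3
 = 13.33 + 12.87 + 2.1
 = 28.3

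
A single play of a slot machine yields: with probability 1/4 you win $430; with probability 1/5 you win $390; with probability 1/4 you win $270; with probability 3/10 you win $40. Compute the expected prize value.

265

E[payout] = 430·1/4 + 390·1/5 + 270·1/4 + 40·3/10
 = 215/2 + 78 + 135/2 + 12
 = 265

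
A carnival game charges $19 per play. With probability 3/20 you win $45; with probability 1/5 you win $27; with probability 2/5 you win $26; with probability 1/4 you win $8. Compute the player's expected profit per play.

E[payout] = 45·3/20 + 27·1/5 + 26·2/5 + 8·1/4
 = 27/4 + 27/5 + 52/5 + 2
 = 491/20
Net = 491/20 - 19 = 111/20

5.55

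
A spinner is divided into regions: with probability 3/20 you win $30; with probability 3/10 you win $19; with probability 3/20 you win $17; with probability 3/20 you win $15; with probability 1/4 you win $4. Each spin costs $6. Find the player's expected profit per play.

10

E[payout] = 30·3/20 + 19·3/10 + 17·3/20 + 15·3/20 + 4·1/4
 = 9/2 + 57/10 + 51/20 + 9/4 + 1
 = 16
Net = 16 - 6 = 10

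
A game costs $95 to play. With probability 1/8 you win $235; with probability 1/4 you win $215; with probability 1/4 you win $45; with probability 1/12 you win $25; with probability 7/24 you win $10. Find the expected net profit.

4.375

E[payout] = 235·1/8 + 215·1/4 + 45·1/4 + 25·1/12 + 10·7/24
 = 235/8 + 215/4 + 45/4 + 25/12 + 35/12
 = 795/8
Net = 795/8 - 95 = 35/8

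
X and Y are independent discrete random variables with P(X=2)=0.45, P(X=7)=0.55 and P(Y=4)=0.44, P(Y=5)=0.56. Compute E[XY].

E[XY] = Σ_x Σ_y xy · P(X=x)P(Y=y)
 = 8·0.198 + 10·0.252 + 28·0.242 + 35·0.308
 = 1.584 + 2.52 + 6.776 + 10.78
 = 21.66

21.66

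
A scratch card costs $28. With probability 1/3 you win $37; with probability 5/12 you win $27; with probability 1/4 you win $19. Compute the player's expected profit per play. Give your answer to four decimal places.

E[payout] = 37·1/3 + 27·5/12 + 19·1/4
 = 37/3 + 45/4 + 19/4
 = 85/3
Net = 85/3 - 28 = 1/3

0.3333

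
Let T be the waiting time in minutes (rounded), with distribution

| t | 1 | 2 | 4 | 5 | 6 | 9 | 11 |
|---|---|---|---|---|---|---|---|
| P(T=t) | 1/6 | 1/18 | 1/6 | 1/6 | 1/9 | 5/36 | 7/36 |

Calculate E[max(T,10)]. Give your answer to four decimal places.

10.1944

E[max(T,10)] = Σ max(t,10)·P(T=t)
 = 10·1/6 + 10·1/18 + 10·1/6 + 10·1/6 + 10·1/9 + 10·5/36 + 11·7/36
 = 5/3 + 5/9 + 5/3 + 5/3 + 10/9 + 25/18 + 77/36
 = 367/36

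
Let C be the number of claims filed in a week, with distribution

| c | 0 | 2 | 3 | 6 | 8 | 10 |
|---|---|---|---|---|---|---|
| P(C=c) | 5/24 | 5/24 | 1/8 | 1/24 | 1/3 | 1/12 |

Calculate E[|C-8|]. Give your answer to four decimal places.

3.7917

E[|C-8|] = Σ |c-8|·P(C=c)
 = 8·5/24 + 6·5/24 + 5·1/8 + 2·1/24 + 0·1/3 + 2·1/12
 = 5/3 + 5/4 + 5/8 + 1/12 + 0 + 1/6
 = 91/24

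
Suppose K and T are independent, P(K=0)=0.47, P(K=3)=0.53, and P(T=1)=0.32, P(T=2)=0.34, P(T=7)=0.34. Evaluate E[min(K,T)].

1.0706

E[min(K,T)] = Σ_k Σ_t min(k,t) · P(K=k)P(T=t)
 = 0·0.1504 + 0·0.1598 + 0·0.1598 + 1·0.1696 + 2·0.1802 + 3·0.1802
 = 0 + 0 + 0 + 0.1696 + 0.3604 + 0.5406
 = 1.0706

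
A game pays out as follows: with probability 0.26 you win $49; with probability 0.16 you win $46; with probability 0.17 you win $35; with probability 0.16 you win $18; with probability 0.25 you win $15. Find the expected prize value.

E[payout] = 49·0.26 + 46·0.16 + 35·0.17 + 18·0.16 + 15·0.25
 = 12.74 + 7.36 + 5.95 + 2.88 + 3.75
 = 32.68

32.68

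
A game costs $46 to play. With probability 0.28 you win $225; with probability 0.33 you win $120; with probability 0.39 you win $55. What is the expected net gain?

E[payout] = 225·0.28 + 120·0.33 + 55·0.39
 = 63 + 39.6 + 21.45
 = 124.05
Net = 124.05 - 46 = 78.05

78.05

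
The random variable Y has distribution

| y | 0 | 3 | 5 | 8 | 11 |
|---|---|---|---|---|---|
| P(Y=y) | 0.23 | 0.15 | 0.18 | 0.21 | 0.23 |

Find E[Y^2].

47.12

E[Y^2] = Σ y^2·P(Y=y)
 = 0·0.23 + 9·0.15 + 25·0.18 + 64·0.21 + 121·0.23
 = 0 + 1.35 + 4.5 + 13.44 + 27.83
 = 47.12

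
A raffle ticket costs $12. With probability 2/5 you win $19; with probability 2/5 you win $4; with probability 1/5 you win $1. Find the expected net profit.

E[payout] = 19·2/5 + 4·2/5 + 1·1/5
 = 38/5 + 8/5 + 1/5
 = 47/5
Net = 47/5 - 12 = -13/5

-2.6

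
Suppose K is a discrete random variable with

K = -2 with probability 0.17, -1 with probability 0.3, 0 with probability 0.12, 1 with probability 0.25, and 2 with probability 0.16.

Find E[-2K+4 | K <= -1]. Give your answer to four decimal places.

P(K <= -1) = 0.17 + 0.3 = 0.47.
E[-2K+4 | K <= -1] = [8·0.17 + 6·0.3] / 0.47
 = 3.16 / 0.47
 = 316/47

6.7234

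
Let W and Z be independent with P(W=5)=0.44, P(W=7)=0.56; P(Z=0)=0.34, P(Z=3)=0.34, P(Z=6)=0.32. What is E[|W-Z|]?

3.4616

E[|W-Z|] = Σ_w Σ_z |w-z| · P(W=w)P(Z=z)
 = 5·0.1496 + 2·0.1496 + 1·0.1408 + 7·0.1904 + 4·0.1904 + 1·0.1792
 = 0.748 + 0.2992 + 0.1408 + 1.3328 + 0.7616 + 0.1792
 = 3.4616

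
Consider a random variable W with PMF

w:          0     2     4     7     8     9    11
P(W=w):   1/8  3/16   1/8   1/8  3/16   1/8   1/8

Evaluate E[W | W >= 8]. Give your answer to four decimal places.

9.1429

P(W >= 8) = 3/16 + 1/8 + 1/8 = 7/16.
E[W | W >= 8] = [8·3/16 + 9·1/8 + 11·1/8] / (7/16)
 = 4 / (7/16)
 = 64/7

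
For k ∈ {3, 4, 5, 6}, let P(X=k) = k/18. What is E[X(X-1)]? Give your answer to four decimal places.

19.2222

E[X(X-1)] = Σ x(x-1)·P(X=x)
 = 6·1/6 + 12·2/9 + 20·5/18 + 30·1/3
 = 1 + 8/3 + 50/9 + 10
 = 173/9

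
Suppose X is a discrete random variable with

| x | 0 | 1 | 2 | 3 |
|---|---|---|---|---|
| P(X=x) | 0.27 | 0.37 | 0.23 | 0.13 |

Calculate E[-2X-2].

E[-2X-2] = Σ (-2x-2)·P(X=x)
 = (-2)·0.27 + (-4)·0.37 + (-6)·0.23 + (-8)·0.13
 = (-0.54) + (-1.48) + (-1.38) + (-1.04)
 = -4.44

-4.44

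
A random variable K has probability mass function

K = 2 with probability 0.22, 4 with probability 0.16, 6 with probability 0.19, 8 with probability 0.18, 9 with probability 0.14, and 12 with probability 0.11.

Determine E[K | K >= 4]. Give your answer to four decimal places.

7.4359

P(K >= 4) = 0.16 + 0.19 + 0.18 + 0.14 + 0.11 = 0.78.
E[K | K >= 4] = [4·0.16 + 6·0.19 + 8·0.18 + 9·0.14 + 12·0.11] / 0.78
 = 5.8 / 0.78
 = 290/39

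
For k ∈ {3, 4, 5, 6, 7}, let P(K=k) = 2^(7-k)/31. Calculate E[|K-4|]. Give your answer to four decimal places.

0.8710

E[|K-4|] = Σ |k-4|·P(K=k)
 = 1·16/31 + 0·8/31 + 1·4/31 + 2·2/31 + 3·1/31
 = 16/31 + 0 + 4/31 + 4/31 + 3/31
 = 27/31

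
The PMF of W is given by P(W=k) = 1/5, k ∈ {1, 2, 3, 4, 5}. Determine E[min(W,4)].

2.8

E[min(W,4)] = Σ min(w,4)·P(W=w)
 = 1·1/5 + 2·1/5 + 3·1/5 + 4·1/5 + 4·1/5
 = 1/5 + 2/5 + 3/5 + 4/5 + 4/5
 = 14/5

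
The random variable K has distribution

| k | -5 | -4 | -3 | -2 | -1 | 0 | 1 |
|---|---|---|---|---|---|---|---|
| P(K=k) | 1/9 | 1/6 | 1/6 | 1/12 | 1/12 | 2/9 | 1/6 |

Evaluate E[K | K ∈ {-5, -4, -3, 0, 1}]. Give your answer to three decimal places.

-1.867

P(K ∈ {-5, -4, -3, 0, 1}) = 1/9 + 1/6 + 1/6 + 2/9 + 1/6 = 5/6.
E[K | K ∈ {-5, -4, -3, 0, 1}] = [(-5)·1/9 + (-4)·1/6 + (-3)·1/6 + 0·2/9 + 1·1/6] / (5/6)
 = -14/9 / (5/6)
 = -28/15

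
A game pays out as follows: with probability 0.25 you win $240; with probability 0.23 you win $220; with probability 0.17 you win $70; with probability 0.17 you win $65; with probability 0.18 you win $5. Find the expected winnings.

E[payout] = 240·0.25 + 220·0.23 + 70·0.17 + 65·0.17 + 5·0.18
 = 60 + 50.6 + 11.9 + 11.05 + 0.9
 = 134.45

134.45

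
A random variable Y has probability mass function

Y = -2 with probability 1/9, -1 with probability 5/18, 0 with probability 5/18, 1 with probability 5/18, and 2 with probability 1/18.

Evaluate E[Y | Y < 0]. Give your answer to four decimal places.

P(Y < 0) = 1/9 + 5/18 = 7/18.
E[Y | Y < 0] = [(-2)·1/9 + (-1)·5/18] / (7/18)
 = -1/2 / (7/18)
 = -9/7

-1.2857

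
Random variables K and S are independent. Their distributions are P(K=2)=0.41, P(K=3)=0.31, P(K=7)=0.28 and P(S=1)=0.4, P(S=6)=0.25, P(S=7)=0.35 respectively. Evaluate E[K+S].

8.06

E[K+S] = Σ_k Σ_s (k+s) · P(K=k)P(S=s)
 = 3·0.164 + 8·0.1025 + 9·0.1435 + 4·0.124 + 9·0.0775 + 10·0.1085 + 8·0.112 + 13·0.07 + 14·0.098
 = 0.492 + 0.82 + 1.2915 + 0.496 + 0.6975 + 1.085 + 0.896 + 0.91 + 1.372
 = 8.06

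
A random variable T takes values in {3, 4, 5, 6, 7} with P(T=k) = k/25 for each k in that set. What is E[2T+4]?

E[2T+4] = Σ (2t+4)·P(T=t)
 = 10·3/25 + 12·4/25 + 14·1/5 + 16·6/25 + 18·7/25
 = 6/5 + 48/25 + 14/5 + 96/25 + 126/25
 = 74/5

14.8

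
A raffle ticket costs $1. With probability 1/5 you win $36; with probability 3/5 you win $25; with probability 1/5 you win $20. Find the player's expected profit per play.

E[payout] = 36·1/5 + 25·3/5 + 20·1/5
 = 36/5 + 15 + 4
 = 131/5
Net = 131/5 - 1 = 126/5

25.2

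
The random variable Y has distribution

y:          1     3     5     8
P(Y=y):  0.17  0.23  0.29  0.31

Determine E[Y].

E[Y] = Σ y·P(Y=y)
 = 1·0.17 + 3·0.23 + 5·0.29 + 8·0.31
 = 0.17 + 0.69 + 1.45 + 2.48
 = 4.79

4.79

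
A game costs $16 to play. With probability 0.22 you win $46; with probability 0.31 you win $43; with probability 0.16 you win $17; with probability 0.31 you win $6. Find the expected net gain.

12.03

E[payout] = 46·0.22 + 43·0.31 + 17·0.16 + 6·0.31
 = 10.12 + 13.33 + 2.72 + 1.86
 = 28.03
Net = 28.03 - 16 = 12.03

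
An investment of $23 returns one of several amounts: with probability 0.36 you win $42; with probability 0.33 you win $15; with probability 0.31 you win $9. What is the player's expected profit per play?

E[payout] = 42·0.36 + 15·0.33 + 9·0.31
 = 15.12 + 4.95 + 2.79
 = 22.86
Net = 22.86 - 23 = -0.14

-0.14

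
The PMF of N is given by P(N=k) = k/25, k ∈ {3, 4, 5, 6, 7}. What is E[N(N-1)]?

25.6

E[N(N-1)] = Σ n(n-1)·P(N=n)
 = 6·3/25 + 12·4/25 + 20·1/5 + 30·6/25 + 42·7/25
 = 18/25 + 48/25 + 4 + 36/5 + 294/25
 = 128/5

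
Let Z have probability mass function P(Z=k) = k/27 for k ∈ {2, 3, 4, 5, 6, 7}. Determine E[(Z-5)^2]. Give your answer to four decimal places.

E[(Z-5)^2] = Σ (z-5)^2·P(Z=z)
 = 9·2/27 + 4·1/9 + 1·4/27 + 0·5/27 + 1·2/9 + 4·7/27
 = 2/3 + 4/9 + 4/27 + 0 + 2/9 + 28/27
 = 68/27

2.5185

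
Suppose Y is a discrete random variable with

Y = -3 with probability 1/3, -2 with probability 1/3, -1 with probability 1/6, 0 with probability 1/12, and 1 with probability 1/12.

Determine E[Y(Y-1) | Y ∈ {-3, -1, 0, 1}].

6.5

P(Y ∈ {-3, -1, 0, 1}) = 1/3 + 1/6 + 1/12 + 1/12 = 2/3.
E[Y(Y-1) | Y ∈ {-3, -1, 0, 1}] = [12·1/3 + 2·1/6 + 0·1/12 + 0·1/12] / (2/3)
 = 13/3 / (2/3)
 = 13/2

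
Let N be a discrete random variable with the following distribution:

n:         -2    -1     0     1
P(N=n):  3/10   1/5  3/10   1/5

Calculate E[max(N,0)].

E[max(N,0)] = Σ max(n,0)·P(N=n)
 = 0·3/10 + 0·1/5 + 0·3/10 + 1·1/5
 = 0 + 0 + 0 + 1/5
 = 1/5

0.2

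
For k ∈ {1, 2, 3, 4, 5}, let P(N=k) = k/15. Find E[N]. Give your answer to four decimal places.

E[N] = Σ n·P(N=n)
 = 1·1/15 + 2·2/15 + 3·1/5 + 4·4/15 + 5·1/3
 = 1/15 + 4/15 + 3/5 + 16/15 + 5/3
 = 11/3

3.6667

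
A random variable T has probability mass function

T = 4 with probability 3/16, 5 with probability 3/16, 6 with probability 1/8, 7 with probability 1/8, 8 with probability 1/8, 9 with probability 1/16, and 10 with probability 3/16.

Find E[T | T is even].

P(T is even) = 3/16 + 1/8 + 1/8 + 3/16 = 5/8.
E[T | T is even] = [4·3/16 + 6·1/8 + 8·1/8 + 10·3/16] / (5/8)
 = 35/8 / (5/8)
 = 7

7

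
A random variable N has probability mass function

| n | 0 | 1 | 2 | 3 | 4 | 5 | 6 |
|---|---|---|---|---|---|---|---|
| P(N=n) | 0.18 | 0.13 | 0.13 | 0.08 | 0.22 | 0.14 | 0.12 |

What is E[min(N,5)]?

2.81

E[min(N,5)] = Σ min(n,5)·P(N=n)
 = 0·0.18 + 1·0.13 + 2·0.13 + 3·0.08 + 4·0.22 + 5·0.14 + 5·0.12
 = 0 + 0.13 + 0.26 + 0.24 + 0.88 + 0.7 + 0.6
 = 2.81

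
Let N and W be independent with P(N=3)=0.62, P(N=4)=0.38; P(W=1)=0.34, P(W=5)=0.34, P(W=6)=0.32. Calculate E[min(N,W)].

E[min(N,W)] = Σ_n Σ_w min(n,w) · P(N=n)P(W=w)
 = 1·0.2108 + 3·0.2108 + 3·0.1984 + 1·0.1292 + 4·0.1292 + 4·0.1216
 = 0.2108 + 0.6324 + 0.5952 + 0.1292 + 0.5168 + 0.4864
 = 2.5708

2.5708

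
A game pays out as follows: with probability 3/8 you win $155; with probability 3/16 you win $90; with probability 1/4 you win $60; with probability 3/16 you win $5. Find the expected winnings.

E[payout] = 155·3/8 + 90·3/16 + 60·1/4 + 5·3/16
 = 465/8 + 135/8 + 15 + 15/16
 = 1455/16

90.9375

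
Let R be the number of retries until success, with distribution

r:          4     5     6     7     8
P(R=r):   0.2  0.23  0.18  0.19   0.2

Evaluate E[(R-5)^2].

E[(R-5)^2] = Σ (r-5)^2·P(R=r)
 = 1·0.2 + 0·0.23 + 1·0.18 + 4·0.19 + 9·0.2
 = 0.2 + 0 + 0.18 + 0.76 + 1.8
 = 2.94

2.94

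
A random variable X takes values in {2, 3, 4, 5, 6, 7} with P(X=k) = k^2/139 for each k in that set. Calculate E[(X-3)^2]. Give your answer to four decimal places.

8.8345

E[(X-3)^2] = Σ (x-3)^2·P(X=x)
 = 1·4/139 + 0·9/139 + 1·16/139 + 4·25/139 + 9·36/139 + 16·49/139
 = 4/139 + 0 + 16/139 + 100/139 + 324/139 + 784/139
 = 1228/139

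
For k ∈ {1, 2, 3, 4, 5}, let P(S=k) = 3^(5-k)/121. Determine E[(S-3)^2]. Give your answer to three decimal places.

2.959

E[(S-3)^2] = Σ (s-3)^2·P(S=s)
 = 4·81/121 + 1·27/121 + 0·9/121 + 1·3/121 + 4·1/121
 = 324/121 + 27/121 + 0 + 3/121 + 4/121
 = 358/121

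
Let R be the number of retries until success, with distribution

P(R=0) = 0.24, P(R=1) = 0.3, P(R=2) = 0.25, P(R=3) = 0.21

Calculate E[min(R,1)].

E[min(R,1)] = Σ min(r,1)·P(R=r)
 = 0·0.24 + 1·0.3 + 1·0.25 + 1·0.21
 = 0 + 0.3 + 0.25 + 0.21
 = 0.76

0.76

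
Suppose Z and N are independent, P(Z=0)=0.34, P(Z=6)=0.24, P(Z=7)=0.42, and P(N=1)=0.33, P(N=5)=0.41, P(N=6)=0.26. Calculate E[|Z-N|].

E[|Z-N|] = Σ_z Σ_n |z-n| · P(Z=z)P(N=n)
 = 1·0.1122 + 5·0.1394 + 6·0.0884 + 5·0.0792 + 1·0.0984 + 0·0.0624 + 6·0.1386 + 2·0.1722 + 1·0.1092
 = 0.1122 + 0.697 + 0.5304 + 0.396 + 0.0984 + 0 + 0.8316 + 0.3444 + 0.1092
 = 3.1192

3.1192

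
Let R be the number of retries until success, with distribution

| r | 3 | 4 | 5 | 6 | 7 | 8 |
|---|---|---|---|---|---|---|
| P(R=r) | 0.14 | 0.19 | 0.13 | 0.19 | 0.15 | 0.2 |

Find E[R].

5.62

E[R] = Σ r·P(R=r)
 = 3·0.14 + 4·0.19 + 5·0.13 + 6·0.19 + 7·0.15 + 8·0.2
 = 0.42 + 0.76 + 0.65 + 1.14 + 1.05 + 1.6
 = 5.62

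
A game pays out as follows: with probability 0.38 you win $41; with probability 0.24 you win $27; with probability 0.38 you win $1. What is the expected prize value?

22.44

E[payout] = 41·0.38 + 27·0.24 + 1·0.38
 = 15.58 + 6.48 + 0.38
 = 22.44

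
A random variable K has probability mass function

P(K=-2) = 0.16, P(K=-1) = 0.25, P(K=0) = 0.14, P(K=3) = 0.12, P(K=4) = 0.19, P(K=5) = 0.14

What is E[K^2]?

8.51

E[K^2] = Σ k^2·P(K=k)
 = 4·0.16 + 1·0.25 + 0·0.14 + 9·0.12 + 16·0.19 + 25·0.14
 = 0.64 + 0.25 + 0 + 1.08 + 3.04 + 3.5
 = 8.51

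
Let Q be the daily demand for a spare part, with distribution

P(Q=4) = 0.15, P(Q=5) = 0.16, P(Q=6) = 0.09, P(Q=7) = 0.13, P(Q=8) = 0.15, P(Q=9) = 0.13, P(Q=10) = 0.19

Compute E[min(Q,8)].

6.61

E[min(Q,8)] = Σ min(q,8)·P(Q=q)
 = 4·0.15 + 5·0.16 + 6·0.09 + 7·0.13 + 8·0.15 + 8·0.13 + 8·0.19
 = 0.6 + 0.8 + 0.54 + 0.91 + 1.2 + 1.04 + 1.52
 = 6.61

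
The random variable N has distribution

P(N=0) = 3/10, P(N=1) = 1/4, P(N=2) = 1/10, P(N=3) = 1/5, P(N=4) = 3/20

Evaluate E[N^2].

E[N^2] = Σ n^2·P(N=n)
 = 0·3/10 + 1·1/4 + 4·1/10 + 9·1/5 + 16·3/20
 = 0 + 1/4 + 2/5 + 9/5 + 12/5
 = 97/20

4.85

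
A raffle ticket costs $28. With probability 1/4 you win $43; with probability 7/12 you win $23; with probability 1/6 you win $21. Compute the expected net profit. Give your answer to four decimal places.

-0.3333

E[payout] = 43·1/4 + 23·7/12 + 21·1/6
 = 43/4 + 161/12 + 7/2
 = 83/3
Net = 83/3 - 28 = -1/3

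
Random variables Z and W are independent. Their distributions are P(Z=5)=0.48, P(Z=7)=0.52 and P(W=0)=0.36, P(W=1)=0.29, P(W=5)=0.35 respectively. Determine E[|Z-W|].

E[|Z-W|] = Σ_z Σ_w |z-w| · P(Z=z)P(W=w)
 = 5·0.1728 + 4·0.1392 + 0·0.168 + 7·0.1872 + 6·0.1508 + 2·0.182
 = 0.864 + 0.5568 + 0 + 1.3104 + 0.9048 + 0.364
 = 4

4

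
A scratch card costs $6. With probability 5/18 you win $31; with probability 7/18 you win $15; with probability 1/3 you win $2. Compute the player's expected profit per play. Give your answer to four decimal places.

E[payout] = 31·5/18 + 15·7/18 + 2·1/3
 = 155/18 + 35/6 + 2/3
 = 136/9
Net = 136/9 - 6 = 82/9

9.1111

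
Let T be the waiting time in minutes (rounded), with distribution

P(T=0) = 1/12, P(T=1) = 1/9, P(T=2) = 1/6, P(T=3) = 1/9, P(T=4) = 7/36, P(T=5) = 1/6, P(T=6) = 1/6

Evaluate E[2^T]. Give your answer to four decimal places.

20.9722

E[2^T] = Σ 2^t·P(T=t)
 = 1·1/12 + 2·1/9 + 4·1/6 + 8·1/9 + 16·7/36 + 32·1/6 + 64·1/6
 = 1/12 + 2/9 + 2/3 + 8/9 + 28/9 + 16/3 + 32/3
 = 755/36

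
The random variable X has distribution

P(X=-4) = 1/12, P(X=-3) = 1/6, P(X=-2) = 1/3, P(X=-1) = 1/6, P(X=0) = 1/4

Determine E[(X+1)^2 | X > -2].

P(X > -2) = 1/6 + 1/4 = 5/12.
E[(X+1)^2 | X > -2] = [0·1/6 + 1·1/4] / (5/12)
 = 1/4 / (5/12)
 = 3/5

0.6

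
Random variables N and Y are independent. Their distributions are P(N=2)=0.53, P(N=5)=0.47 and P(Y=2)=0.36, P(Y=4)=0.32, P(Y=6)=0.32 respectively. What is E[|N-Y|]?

1.826

E[|N-Y|] = Σ_n Σ_y |n-y| · P(N=n)P(Y=y)
 = 0·0.1908 + 2·0.1696 + 4·0.1696 + 3·0.1692 + 1·0.1504 + 1·0.1504
 = 0 + 0.3392 + 0.6784 + 0.5076 + 0.1504 + 0.1504
 = 1.826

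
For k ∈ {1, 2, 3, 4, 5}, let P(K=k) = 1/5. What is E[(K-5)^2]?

E[(K-5)^2] = Σ (k-5)^2·P(K=k)
 = 16·1/5 + 9·1/5 + 4·1/5 + 1·1/5 + 0·1/5
 = 16/5 + 9/5 + 4/5 + 1/5 + 0
 = 6

6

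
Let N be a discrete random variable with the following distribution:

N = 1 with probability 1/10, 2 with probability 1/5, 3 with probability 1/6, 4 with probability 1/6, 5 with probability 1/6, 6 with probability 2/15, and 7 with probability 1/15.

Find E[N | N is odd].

3.8

P(N is odd) = 1/10 + 1/6 + 1/6 + 1/15 = 1/2.
E[N | N is odd] = [1·1/10 + 3·1/6 + 5·1/6 + 7·1/15] / (1/2)
 = 19/10 / (1/2)
 = 19/5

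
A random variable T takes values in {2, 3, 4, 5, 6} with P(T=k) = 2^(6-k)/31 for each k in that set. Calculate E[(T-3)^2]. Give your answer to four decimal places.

E[(T-3)^2] = Σ (t-3)^2·P(T=t)
 = 1·16/31 + 0·8/31 + 1·4/31 + 4·2/31 + 9·1/31
 = 16/31 + 0 + 4/31 + 8/31 + 9/31
 = 37/31

1.1935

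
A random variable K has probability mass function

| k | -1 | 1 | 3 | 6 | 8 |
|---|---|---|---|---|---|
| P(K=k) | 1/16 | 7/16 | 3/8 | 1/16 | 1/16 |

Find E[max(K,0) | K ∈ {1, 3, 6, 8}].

2.6

P(K ∈ {1, 3, 6, 8}) = 7/16 + 3/8 + 1/16 + 1/16 = 15/16.
E[max(K,0) | K ∈ {1, 3, 6, 8}] = [1·7/16 + 3·3/8 + 6·1/16 + 8·1/16] / (15/16)
 = 39/16 / (15/16)
 = 13/5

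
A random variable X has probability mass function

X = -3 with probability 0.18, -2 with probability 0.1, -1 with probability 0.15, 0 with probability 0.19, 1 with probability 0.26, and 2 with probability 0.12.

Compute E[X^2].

E[X^2] = Σ x^2·P(X=x)
 = 9·0.18 + 4·0.1 + 1·0.15 + 0·0.19 + 1·0.26 + 4·0.12
 = 1.62 + 0.4 + 0.15 + 0 + 0.26 + 0.48
 = 2.91

2.91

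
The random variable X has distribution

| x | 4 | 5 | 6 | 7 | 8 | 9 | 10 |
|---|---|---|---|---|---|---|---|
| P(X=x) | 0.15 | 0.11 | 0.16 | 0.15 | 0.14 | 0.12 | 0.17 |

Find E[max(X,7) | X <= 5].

P(X <= 5) = 0.15 + 0.11 = 0.26.
E[max(X,7) | X <= 5] = [7·0.15 + 7·0.11] / 0.26
 = 1.82 / 0.26
 = 7

7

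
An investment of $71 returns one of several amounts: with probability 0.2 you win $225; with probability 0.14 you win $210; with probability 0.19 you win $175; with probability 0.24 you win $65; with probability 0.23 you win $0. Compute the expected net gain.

52.25

E[payout] = 225·0.2 + 210·0.14 + 175·0.19 + 65·0.24 + 0·0.23
 = 45 + 29.4 + 33.25 + 15.6 + 0
 = 123.25
Net = 123.25 - 71 = 52.25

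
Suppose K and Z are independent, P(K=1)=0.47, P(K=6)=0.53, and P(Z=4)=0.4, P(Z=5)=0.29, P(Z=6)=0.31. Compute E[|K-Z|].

2.4154

E[|K-Z|] = Σ_k Σ_z |k-z| · P(K=k)P(Z=z)
 = 3·0.188 + 4·0.1363 + 5·0.1457 + 2·0.212 + 1·0.1537 + 0·0.1643
 = 0.564 + 0.5452 + 0.7285 + 0.424 + 0.1537 + 0
 = 2.4154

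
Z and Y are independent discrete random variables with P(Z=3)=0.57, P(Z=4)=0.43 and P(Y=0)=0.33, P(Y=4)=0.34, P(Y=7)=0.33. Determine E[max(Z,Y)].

E[max(Z,Y)] = Σ_z Σ_y max(z,y) · P(Z=z)P(Y=y)
 = 3·0.1881 + 4·0.1938 + 7·0.1881 + 4·0.1419 + 4·0.1462 + 7·0.1419
 = 0.5643 + 0.7752 + 1.3167 + 0.5676 + 0.5848 + 0.9933
 = 4.8019

4.8019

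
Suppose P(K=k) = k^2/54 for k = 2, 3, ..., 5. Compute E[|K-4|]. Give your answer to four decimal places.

E[|K-4|] = Σ |k-4|·P(K=k)
 = 2·2/27 + 1·1/6 + 0·8/27 + 1·25/54
 = 4/27 + 1/6 + 0 + 25/54
 = 7/9

0.7778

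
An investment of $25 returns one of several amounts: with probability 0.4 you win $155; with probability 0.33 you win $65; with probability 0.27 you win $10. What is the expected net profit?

61.15

E[payout] = 155·0.4 + 65·0.33 + 10·0.27
 = 62 + 21.45 + 2.7
 = 86.15
Net = 86.15 - 25 = 61.15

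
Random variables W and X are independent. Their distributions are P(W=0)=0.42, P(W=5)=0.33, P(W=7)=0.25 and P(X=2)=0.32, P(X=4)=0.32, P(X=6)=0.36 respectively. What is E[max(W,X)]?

5.2324

E[max(W,X)] = Σ_w Σ_x max(w,x) · P(W=w)P(X=x)
 = 2·0.1344 + 4·0.1344 + 6·0.1512 + 5·0.1056 + 5·0.1056 + 6·0.1188 + 7·0.08 + 7·0.08 + 7·0.09
 = 0.2688 + 0.5376 + 0.9072 + 0.528 + 0.528 + 0.7128 + 0.56 + 0.56 + 0.63
 = 5.2324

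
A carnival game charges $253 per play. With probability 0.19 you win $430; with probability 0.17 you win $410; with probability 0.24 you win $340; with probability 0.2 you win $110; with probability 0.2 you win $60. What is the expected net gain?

E[payout] = 430·0.19 + 410·0.17 + 340·0.24 + 110·0.2 + 60·0.2
 = 81.7 + 69.7 + 81.6 + 22 + 12
 = 267
Net = 267 - 253 = 14

14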